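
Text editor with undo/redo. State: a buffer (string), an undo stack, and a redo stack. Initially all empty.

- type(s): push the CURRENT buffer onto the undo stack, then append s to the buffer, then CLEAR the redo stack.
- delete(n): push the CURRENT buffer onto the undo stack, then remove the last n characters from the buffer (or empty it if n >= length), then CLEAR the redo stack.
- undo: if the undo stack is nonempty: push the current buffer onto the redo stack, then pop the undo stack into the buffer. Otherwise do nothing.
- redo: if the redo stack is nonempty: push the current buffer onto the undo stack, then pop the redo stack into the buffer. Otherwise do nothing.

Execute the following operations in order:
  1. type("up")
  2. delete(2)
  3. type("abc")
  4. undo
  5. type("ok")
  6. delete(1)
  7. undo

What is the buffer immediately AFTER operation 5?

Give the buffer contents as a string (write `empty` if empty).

After op 1 (type): buf='up' undo_depth=1 redo_depth=0
After op 2 (delete): buf='(empty)' undo_depth=2 redo_depth=0
After op 3 (type): buf='abc' undo_depth=3 redo_depth=0
After op 4 (undo): buf='(empty)' undo_depth=2 redo_depth=1
After op 5 (type): buf='ok' undo_depth=3 redo_depth=0

Answer: ok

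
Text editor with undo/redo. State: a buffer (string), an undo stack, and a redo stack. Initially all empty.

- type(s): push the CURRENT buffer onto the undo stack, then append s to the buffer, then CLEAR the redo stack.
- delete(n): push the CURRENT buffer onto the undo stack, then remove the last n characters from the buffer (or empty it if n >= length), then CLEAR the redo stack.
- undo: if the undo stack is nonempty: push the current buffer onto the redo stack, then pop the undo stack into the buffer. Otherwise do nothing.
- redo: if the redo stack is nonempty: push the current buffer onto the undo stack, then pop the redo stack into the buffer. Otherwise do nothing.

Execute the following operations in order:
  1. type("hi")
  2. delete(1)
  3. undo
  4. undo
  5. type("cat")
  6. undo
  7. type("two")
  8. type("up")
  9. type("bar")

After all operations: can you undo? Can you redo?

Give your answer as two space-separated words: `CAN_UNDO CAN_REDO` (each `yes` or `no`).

Answer: yes no

Derivation:
After op 1 (type): buf='hi' undo_depth=1 redo_depth=0
After op 2 (delete): buf='h' undo_depth=2 redo_depth=0
After op 3 (undo): buf='hi' undo_depth=1 redo_depth=1
After op 4 (undo): buf='(empty)' undo_depth=0 redo_depth=2
After op 5 (type): buf='cat' undo_depth=1 redo_depth=0
After op 6 (undo): buf='(empty)' undo_depth=0 redo_depth=1
After op 7 (type): buf='two' undo_depth=1 redo_depth=0
After op 8 (type): buf='twoup' undo_depth=2 redo_depth=0
After op 9 (type): buf='twoupbar' undo_depth=3 redo_depth=0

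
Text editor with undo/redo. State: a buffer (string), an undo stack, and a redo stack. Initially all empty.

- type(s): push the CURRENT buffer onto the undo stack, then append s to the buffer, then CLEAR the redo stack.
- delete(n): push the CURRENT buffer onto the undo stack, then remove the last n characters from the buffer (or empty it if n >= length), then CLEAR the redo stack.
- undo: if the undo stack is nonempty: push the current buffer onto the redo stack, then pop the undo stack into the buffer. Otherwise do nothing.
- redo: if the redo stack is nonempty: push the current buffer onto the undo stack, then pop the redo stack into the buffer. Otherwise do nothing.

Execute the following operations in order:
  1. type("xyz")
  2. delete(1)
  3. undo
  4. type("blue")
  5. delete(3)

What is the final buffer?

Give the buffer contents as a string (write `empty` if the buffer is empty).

After op 1 (type): buf='xyz' undo_depth=1 redo_depth=0
After op 2 (delete): buf='xy' undo_depth=2 redo_depth=0
After op 3 (undo): buf='xyz' undo_depth=1 redo_depth=1
After op 4 (type): buf='xyzblue' undo_depth=2 redo_depth=0
After op 5 (delete): buf='xyzb' undo_depth=3 redo_depth=0

Answer: xyzb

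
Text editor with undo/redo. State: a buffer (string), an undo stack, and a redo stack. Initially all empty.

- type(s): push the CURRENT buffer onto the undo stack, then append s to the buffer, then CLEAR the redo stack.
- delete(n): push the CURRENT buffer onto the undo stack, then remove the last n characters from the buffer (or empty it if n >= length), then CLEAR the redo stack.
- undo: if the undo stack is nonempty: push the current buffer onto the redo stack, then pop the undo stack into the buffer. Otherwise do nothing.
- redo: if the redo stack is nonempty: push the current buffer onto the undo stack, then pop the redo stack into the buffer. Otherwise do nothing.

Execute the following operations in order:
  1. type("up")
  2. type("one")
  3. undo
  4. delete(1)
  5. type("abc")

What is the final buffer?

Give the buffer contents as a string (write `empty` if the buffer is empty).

Answer: uabc

Derivation:
After op 1 (type): buf='up' undo_depth=1 redo_depth=0
After op 2 (type): buf='upone' undo_depth=2 redo_depth=0
After op 3 (undo): buf='up' undo_depth=1 redo_depth=1
After op 4 (delete): buf='u' undo_depth=2 redo_depth=0
After op 5 (type): buf='uabc' undo_depth=3 redo_depth=0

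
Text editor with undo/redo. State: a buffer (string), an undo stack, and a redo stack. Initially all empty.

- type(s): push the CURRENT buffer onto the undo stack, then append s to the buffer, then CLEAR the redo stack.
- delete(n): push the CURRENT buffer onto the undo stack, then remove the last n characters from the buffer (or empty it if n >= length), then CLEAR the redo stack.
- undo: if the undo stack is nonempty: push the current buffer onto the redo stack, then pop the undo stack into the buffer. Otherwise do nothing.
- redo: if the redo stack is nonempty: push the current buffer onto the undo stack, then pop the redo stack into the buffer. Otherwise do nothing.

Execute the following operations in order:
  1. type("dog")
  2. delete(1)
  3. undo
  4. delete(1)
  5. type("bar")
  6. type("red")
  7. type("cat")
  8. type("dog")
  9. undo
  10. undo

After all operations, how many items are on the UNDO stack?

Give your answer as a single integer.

After op 1 (type): buf='dog' undo_depth=1 redo_depth=0
After op 2 (delete): buf='do' undo_depth=2 redo_depth=0
After op 3 (undo): buf='dog' undo_depth=1 redo_depth=1
After op 4 (delete): buf='do' undo_depth=2 redo_depth=0
After op 5 (type): buf='dobar' undo_depth=3 redo_depth=0
After op 6 (type): buf='dobarred' undo_depth=4 redo_depth=0
After op 7 (type): buf='dobarredcat' undo_depth=5 redo_depth=0
After op 8 (type): buf='dobarredcatdog' undo_depth=6 redo_depth=0
After op 9 (undo): buf='dobarredcat' undo_depth=5 redo_depth=1
After op 10 (undo): buf='dobarred' undo_depth=4 redo_depth=2

Answer: 4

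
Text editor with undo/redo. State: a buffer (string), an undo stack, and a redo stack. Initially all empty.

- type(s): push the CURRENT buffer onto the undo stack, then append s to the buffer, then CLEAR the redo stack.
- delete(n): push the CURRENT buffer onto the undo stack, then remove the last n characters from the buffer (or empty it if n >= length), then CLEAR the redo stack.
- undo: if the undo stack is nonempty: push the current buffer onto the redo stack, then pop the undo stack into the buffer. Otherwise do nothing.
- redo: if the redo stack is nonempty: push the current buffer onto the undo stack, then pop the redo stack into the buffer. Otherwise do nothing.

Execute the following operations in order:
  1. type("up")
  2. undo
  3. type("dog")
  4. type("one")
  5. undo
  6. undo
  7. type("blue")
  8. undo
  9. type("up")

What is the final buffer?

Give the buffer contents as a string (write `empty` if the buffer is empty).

After op 1 (type): buf='up' undo_depth=1 redo_depth=0
After op 2 (undo): buf='(empty)' undo_depth=0 redo_depth=1
After op 3 (type): buf='dog' undo_depth=1 redo_depth=0
After op 4 (type): buf='dogone' undo_depth=2 redo_depth=0
After op 5 (undo): buf='dog' undo_depth=1 redo_depth=1
After op 6 (undo): buf='(empty)' undo_depth=0 redo_depth=2
After op 7 (type): buf='blue' undo_depth=1 redo_depth=0
After op 8 (undo): buf='(empty)' undo_depth=0 redo_depth=1
After op 9 (type): buf='up' undo_depth=1 redo_depth=0

Answer: up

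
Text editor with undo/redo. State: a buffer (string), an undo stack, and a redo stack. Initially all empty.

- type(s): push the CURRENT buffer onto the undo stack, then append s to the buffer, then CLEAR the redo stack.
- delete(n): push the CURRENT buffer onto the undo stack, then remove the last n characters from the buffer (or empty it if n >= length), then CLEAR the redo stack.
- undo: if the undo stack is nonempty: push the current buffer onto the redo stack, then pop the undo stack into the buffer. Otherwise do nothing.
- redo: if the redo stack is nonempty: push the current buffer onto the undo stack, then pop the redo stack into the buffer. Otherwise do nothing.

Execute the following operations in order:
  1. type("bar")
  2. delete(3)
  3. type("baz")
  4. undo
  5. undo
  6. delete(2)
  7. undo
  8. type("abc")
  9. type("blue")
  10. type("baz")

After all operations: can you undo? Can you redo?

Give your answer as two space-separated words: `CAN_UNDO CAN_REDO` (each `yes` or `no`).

Answer: yes no

Derivation:
After op 1 (type): buf='bar' undo_depth=1 redo_depth=0
After op 2 (delete): buf='(empty)' undo_depth=2 redo_depth=0
After op 3 (type): buf='baz' undo_depth=3 redo_depth=0
After op 4 (undo): buf='(empty)' undo_depth=2 redo_depth=1
After op 5 (undo): buf='bar' undo_depth=1 redo_depth=2
After op 6 (delete): buf='b' undo_depth=2 redo_depth=0
After op 7 (undo): buf='bar' undo_depth=1 redo_depth=1
After op 8 (type): buf='barabc' undo_depth=2 redo_depth=0
After op 9 (type): buf='barabcblue' undo_depth=3 redo_depth=0
After op 10 (type): buf='barabcbluebaz' undo_depth=4 redo_depth=0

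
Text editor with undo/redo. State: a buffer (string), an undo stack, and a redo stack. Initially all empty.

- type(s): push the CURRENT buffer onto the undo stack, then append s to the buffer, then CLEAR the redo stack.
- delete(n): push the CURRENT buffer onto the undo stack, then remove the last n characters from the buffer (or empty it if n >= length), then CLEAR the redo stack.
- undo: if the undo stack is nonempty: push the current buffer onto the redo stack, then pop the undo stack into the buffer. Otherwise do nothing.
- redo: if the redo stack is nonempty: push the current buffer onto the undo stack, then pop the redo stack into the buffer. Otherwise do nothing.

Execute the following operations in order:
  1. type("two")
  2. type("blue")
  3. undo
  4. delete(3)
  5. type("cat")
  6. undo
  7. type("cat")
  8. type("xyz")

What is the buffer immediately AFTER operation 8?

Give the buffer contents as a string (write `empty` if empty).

After op 1 (type): buf='two' undo_depth=1 redo_depth=0
After op 2 (type): buf='twoblue' undo_depth=2 redo_depth=0
After op 3 (undo): buf='two' undo_depth=1 redo_depth=1
After op 4 (delete): buf='(empty)' undo_depth=2 redo_depth=0
After op 5 (type): buf='cat' undo_depth=3 redo_depth=0
After op 6 (undo): buf='(empty)' undo_depth=2 redo_depth=1
After op 7 (type): buf='cat' undo_depth=3 redo_depth=0
After op 8 (type): buf='catxyz' undo_depth=4 redo_depth=0

Answer: catxyz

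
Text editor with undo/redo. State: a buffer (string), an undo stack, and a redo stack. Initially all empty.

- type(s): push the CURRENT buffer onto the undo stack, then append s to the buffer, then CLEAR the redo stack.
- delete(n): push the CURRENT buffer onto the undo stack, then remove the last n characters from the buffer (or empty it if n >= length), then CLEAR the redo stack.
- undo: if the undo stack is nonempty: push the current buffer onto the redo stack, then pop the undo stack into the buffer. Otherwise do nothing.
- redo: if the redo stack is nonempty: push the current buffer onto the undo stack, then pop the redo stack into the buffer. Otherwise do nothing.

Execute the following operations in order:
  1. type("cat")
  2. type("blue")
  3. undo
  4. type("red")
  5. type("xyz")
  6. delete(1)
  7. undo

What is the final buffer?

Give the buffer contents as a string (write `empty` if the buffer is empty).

Answer: catredxyz

Derivation:
After op 1 (type): buf='cat' undo_depth=1 redo_depth=0
After op 2 (type): buf='catblue' undo_depth=2 redo_depth=0
After op 3 (undo): buf='cat' undo_depth=1 redo_depth=1
After op 4 (type): buf='catred' undo_depth=2 redo_depth=0
After op 5 (type): buf='catredxyz' undo_depth=3 redo_depth=0
After op 6 (delete): buf='catredxy' undo_depth=4 redo_depth=0
After op 7 (undo): buf='catredxyz' undo_depth=3 redo_depth=1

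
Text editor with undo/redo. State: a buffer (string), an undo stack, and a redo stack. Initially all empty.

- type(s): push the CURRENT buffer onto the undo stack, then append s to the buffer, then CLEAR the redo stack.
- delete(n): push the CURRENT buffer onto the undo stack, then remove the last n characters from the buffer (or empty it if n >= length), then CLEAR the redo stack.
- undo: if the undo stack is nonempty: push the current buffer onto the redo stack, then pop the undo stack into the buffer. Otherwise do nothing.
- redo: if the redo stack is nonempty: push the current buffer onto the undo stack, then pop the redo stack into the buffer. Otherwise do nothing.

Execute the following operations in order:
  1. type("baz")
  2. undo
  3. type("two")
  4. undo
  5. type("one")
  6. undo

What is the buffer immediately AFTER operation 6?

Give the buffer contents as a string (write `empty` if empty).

After op 1 (type): buf='baz' undo_depth=1 redo_depth=0
After op 2 (undo): buf='(empty)' undo_depth=0 redo_depth=1
After op 3 (type): buf='two' undo_depth=1 redo_depth=0
After op 4 (undo): buf='(empty)' undo_depth=0 redo_depth=1
After op 5 (type): buf='one' undo_depth=1 redo_depth=0
After op 6 (undo): buf='(empty)' undo_depth=0 redo_depth=1

Answer: empty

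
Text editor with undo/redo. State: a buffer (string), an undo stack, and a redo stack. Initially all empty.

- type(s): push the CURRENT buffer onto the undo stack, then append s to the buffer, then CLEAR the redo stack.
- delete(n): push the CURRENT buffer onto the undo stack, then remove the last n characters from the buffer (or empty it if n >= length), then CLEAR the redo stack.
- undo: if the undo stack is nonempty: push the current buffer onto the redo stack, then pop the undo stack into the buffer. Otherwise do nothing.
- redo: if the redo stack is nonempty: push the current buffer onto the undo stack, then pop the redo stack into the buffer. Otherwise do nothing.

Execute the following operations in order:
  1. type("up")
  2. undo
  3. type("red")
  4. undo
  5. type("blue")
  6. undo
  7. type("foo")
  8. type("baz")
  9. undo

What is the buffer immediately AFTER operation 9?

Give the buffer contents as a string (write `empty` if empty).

Answer: foo

Derivation:
After op 1 (type): buf='up' undo_depth=1 redo_depth=0
After op 2 (undo): buf='(empty)' undo_depth=0 redo_depth=1
After op 3 (type): buf='red' undo_depth=1 redo_depth=0
After op 4 (undo): buf='(empty)' undo_depth=0 redo_depth=1
After op 5 (type): buf='blue' undo_depth=1 redo_depth=0
After op 6 (undo): buf='(empty)' undo_depth=0 redo_depth=1
After op 7 (type): buf='foo' undo_depth=1 redo_depth=0
After op 8 (type): buf='foobaz' undo_depth=2 redo_depth=0
After op 9 (undo): buf='foo' undo_depth=1 redo_depth=1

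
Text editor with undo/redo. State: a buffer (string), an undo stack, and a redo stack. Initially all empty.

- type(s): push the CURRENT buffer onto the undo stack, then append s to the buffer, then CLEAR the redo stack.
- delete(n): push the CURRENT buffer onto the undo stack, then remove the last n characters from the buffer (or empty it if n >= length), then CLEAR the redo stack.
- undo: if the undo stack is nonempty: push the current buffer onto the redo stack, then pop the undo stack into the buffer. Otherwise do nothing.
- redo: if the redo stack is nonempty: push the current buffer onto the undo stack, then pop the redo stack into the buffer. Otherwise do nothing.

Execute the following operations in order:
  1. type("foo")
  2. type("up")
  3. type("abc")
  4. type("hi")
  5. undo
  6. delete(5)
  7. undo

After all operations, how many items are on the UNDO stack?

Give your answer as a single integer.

Answer: 3

Derivation:
After op 1 (type): buf='foo' undo_depth=1 redo_depth=0
After op 2 (type): buf='fooup' undo_depth=2 redo_depth=0
After op 3 (type): buf='fooupabc' undo_depth=3 redo_depth=0
After op 4 (type): buf='fooupabchi' undo_depth=4 redo_depth=0
After op 5 (undo): buf='fooupabc' undo_depth=3 redo_depth=1
After op 6 (delete): buf='foo' undo_depth=4 redo_depth=0
After op 7 (undo): buf='fooupabc' undo_depth=3 redo_depth=1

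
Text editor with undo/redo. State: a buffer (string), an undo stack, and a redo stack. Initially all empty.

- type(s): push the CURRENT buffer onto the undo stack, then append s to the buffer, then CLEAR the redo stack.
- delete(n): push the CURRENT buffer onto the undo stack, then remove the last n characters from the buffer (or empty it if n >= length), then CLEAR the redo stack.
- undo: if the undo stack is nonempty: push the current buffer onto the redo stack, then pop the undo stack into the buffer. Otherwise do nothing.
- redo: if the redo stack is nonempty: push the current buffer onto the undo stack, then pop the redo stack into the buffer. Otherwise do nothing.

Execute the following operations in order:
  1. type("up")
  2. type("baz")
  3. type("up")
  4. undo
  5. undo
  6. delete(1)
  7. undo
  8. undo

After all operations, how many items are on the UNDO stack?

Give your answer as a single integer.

After op 1 (type): buf='up' undo_depth=1 redo_depth=0
After op 2 (type): buf='upbaz' undo_depth=2 redo_depth=0
After op 3 (type): buf='upbazup' undo_depth=3 redo_depth=0
After op 4 (undo): buf='upbaz' undo_depth=2 redo_depth=1
After op 5 (undo): buf='up' undo_depth=1 redo_depth=2
After op 6 (delete): buf='u' undo_depth=2 redo_depth=0
After op 7 (undo): buf='up' undo_depth=1 redo_depth=1
After op 8 (undo): buf='(empty)' undo_depth=0 redo_depth=2

Answer: 0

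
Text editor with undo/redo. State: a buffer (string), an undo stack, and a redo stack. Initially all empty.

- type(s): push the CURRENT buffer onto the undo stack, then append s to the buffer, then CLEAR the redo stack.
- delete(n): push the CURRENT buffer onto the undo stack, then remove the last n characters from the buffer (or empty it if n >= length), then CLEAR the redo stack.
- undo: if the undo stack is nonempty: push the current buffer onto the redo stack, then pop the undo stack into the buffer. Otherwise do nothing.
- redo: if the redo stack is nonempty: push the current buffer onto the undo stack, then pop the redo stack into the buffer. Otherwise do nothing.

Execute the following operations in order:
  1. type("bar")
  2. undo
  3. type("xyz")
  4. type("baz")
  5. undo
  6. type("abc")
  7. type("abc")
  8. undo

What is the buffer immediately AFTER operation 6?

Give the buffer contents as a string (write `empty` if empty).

Answer: xyzabc

Derivation:
After op 1 (type): buf='bar' undo_depth=1 redo_depth=0
After op 2 (undo): buf='(empty)' undo_depth=0 redo_depth=1
After op 3 (type): buf='xyz' undo_depth=1 redo_depth=0
After op 4 (type): buf='xyzbaz' undo_depth=2 redo_depth=0
After op 5 (undo): buf='xyz' undo_depth=1 redo_depth=1
After op 6 (type): buf='xyzabc' undo_depth=2 redo_depth=0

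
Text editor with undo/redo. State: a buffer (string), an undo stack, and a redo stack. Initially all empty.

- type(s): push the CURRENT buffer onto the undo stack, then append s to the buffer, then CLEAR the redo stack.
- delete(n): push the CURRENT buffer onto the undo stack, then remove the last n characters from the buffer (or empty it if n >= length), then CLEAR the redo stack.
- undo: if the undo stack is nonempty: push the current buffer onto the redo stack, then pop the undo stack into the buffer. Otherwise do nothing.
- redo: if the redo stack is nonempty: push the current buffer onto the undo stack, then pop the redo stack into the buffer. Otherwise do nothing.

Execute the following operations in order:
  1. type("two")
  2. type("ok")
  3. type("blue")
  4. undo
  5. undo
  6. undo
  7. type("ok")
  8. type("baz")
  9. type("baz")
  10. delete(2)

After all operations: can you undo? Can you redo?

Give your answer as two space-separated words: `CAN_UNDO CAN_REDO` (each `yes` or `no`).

Answer: yes no

Derivation:
After op 1 (type): buf='two' undo_depth=1 redo_depth=0
After op 2 (type): buf='twook' undo_depth=2 redo_depth=0
After op 3 (type): buf='twookblue' undo_depth=3 redo_depth=0
After op 4 (undo): buf='twook' undo_depth=2 redo_depth=1
After op 5 (undo): buf='two' undo_depth=1 redo_depth=2
After op 6 (undo): buf='(empty)' undo_depth=0 redo_depth=3
After op 7 (type): buf='ok' undo_depth=1 redo_depth=0
After op 8 (type): buf='okbaz' undo_depth=2 redo_depth=0
After op 9 (type): buf='okbazbaz' undo_depth=3 redo_depth=0
After op 10 (delete): buf='okbazb' undo_depth=4 redo_depth=0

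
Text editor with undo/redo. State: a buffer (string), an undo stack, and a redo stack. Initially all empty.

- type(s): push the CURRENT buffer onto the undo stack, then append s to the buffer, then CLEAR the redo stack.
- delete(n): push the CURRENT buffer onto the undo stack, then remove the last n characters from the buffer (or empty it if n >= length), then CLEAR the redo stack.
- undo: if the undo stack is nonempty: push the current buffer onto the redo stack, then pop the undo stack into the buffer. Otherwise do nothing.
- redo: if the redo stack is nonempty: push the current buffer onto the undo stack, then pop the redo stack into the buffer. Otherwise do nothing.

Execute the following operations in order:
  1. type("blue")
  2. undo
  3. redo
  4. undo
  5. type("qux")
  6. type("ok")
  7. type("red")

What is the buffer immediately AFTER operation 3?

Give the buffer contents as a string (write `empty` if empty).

After op 1 (type): buf='blue' undo_depth=1 redo_depth=0
After op 2 (undo): buf='(empty)' undo_depth=0 redo_depth=1
After op 3 (redo): buf='blue' undo_depth=1 redo_depth=0

Answer: blue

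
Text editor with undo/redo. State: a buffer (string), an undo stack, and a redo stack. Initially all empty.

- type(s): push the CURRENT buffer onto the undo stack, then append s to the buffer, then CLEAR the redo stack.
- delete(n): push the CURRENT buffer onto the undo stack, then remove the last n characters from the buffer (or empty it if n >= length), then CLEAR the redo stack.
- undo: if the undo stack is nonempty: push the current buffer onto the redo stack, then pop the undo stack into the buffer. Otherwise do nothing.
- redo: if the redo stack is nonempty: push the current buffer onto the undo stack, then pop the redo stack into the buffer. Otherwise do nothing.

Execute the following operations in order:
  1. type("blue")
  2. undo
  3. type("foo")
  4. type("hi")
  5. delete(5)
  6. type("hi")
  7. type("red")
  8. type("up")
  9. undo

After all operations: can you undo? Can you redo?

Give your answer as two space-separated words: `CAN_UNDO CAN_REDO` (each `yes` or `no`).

Answer: yes yes

Derivation:
After op 1 (type): buf='blue' undo_depth=1 redo_depth=0
After op 2 (undo): buf='(empty)' undo_depth=0 redo_depth=1
After op 3 (type): buf='foo' undo_depth=1 redo_depth=0
After op 4 (type): buf='foohi' undo_depth=2 redo_depth=0
After op 5 (delete): buf='(empty)' undo_depth=3 redo_depth=0
After op 6 (type): buf='hi' undo_depth=4 redo_depth=0
After op 7 (type): buf='hired' undo_depth=5 redo_depth=0
After op 8 (type): buf='hiredup' undo_depth=6 redo_depth=0
After op 9 (undo): buf='hired' undo_depth=5 redo_depth=1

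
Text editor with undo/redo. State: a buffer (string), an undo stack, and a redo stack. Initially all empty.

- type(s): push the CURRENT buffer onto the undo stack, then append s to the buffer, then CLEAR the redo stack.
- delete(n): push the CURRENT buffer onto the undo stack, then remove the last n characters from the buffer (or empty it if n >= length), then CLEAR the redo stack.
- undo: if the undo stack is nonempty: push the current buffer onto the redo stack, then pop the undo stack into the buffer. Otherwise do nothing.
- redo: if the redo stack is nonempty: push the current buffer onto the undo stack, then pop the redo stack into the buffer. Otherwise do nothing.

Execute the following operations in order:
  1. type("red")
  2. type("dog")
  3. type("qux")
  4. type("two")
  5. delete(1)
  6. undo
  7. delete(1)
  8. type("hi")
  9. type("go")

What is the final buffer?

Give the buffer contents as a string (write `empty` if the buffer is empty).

Answer: reddogquxtwhigo

Derivation:
After op 1 (type): buf='red' undo_depth=1 redo_depth=0
After op 2 (type): buf='reddog' undo_depth=2 redo_depth=0
After op 3 (type): buf='reddogqux' undo_depth=3 redo_depth=0
After op 4 (type): buf='reddogquxtwo' undo_depth=4 redo_depth=0
After op 5 (delete): buf='reddogquxtw' undo_depth=5 redo_depth=0
After op 6 (undo): buf='reddogquxtwo' undo_depth=4 redo_depth=1
After op 7 (delete): buf='reddogquxtw' undo_depth=5 redo_depth=0
After op 8 (type): buf='reddogquxtwhi' undo_depth=6 redo_depth=0
After op 9 (type): buf='reddogquxtwhigo' undo_depth=7 redo_depth=0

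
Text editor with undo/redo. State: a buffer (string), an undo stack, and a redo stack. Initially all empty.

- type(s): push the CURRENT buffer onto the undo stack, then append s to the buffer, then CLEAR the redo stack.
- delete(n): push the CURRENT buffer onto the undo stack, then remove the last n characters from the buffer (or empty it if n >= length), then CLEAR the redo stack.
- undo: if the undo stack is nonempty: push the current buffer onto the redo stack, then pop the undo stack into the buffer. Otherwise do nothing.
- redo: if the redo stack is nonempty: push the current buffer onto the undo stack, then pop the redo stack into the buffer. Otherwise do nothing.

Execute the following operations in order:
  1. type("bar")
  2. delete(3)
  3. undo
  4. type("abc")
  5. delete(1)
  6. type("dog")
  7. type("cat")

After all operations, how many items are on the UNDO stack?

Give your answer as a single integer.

Answer: 5

Derivation:
After op 1 (type): buf='bar' undo_depth=1 redo_depth=0
After op 2 (delete): buf='(empty)' undo_depth=2 redo_depth=0
After op 3 (undo): buf='bar' undo_depth=1 redo_depth=1
After op 4 (type): buf='barabc' undo_depth=2 redo_depth=0
After op 5 (delete): buf='barab' undo_depth=3 redo_depth=0
After op 6 (type): buf='barabdog' undo_depth=4 redo_depth=0
After op 7 (type): buf='barabdogcat' undo_depth=5 redo_depth=0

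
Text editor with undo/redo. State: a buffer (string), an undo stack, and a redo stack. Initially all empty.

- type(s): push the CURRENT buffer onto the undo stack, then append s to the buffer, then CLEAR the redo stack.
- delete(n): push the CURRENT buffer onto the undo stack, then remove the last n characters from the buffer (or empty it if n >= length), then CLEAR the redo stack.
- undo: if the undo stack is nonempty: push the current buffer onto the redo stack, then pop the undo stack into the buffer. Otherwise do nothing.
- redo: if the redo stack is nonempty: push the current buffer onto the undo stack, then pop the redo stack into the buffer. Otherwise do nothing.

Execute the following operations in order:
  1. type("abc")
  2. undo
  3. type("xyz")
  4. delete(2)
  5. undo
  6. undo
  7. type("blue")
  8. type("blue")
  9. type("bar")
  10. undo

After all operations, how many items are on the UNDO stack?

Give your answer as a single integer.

After op 1 (type): buf='abc' undo_depth=1 redo_depth=0
After op 2 (undo): buf='(empty)' undo_depth=0 redo_depth=1
After op 3 (type): buf='xyz' undo_depth=1 redo_depth=0
After op 4 (delete): buf='x' undo_depth=2 redo_depth=0
After op 5 (undo): buf='xyz' undo_depth=1 redo_depth=1
After op 6 (undo): buf='(empty)' undo_depth=0 redo_depth=2
After op 7 (type): buf='blue' undo_depth=1 redo_depth=0
After op 8 (type): buf='blueblue' undo_depth=2 redo_depth=0
After op 9 (type): buf='bluebluebar' undo_depth=3 redo_depth=0
After op 10 (undo): buf='blueblue' undo_depth=2 redo_depth=1

Answer: 2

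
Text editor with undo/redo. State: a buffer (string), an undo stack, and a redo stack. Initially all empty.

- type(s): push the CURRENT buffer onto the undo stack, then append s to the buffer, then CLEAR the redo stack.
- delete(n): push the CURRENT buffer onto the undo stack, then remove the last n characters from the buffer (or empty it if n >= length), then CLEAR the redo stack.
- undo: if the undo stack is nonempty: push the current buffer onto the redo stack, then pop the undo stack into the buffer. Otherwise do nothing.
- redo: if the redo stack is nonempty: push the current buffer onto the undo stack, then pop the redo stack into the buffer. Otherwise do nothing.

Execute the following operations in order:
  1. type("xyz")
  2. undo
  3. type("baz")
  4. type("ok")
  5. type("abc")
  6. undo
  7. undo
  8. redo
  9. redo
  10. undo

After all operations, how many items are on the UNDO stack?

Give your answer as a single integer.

Answer: 2

Derivation:
After op 1 (type): buf='xyz' undo_depth=1 redo_depth=0
After op 2 (undo): buf='(empty)' undo_depth=0 redo_depth=1
After op 3 (type): buf='baz' undo_depth=1 redo_depth=0
After op 4 (type): buf='bazok' undo_depth=2 redo_depth=0
After op 5 (type): buf='bazokabc' undo_depth=3 redo_depth=0
After op 6 (undo): buf='bazok' undo_depth=2 redo_depth=1
After op 7 (undo): buf='baz' undo_depth=1 redo_depth=2
After op 8 (redo): buf='bazok' undo_depth=2 redo_depth=1
After op 9 (redo): buf='bazokabc' undo_depth=3 redo_depth=0
After op 10 (undo): buf='bazok' undo_depth=2 redo_depth=1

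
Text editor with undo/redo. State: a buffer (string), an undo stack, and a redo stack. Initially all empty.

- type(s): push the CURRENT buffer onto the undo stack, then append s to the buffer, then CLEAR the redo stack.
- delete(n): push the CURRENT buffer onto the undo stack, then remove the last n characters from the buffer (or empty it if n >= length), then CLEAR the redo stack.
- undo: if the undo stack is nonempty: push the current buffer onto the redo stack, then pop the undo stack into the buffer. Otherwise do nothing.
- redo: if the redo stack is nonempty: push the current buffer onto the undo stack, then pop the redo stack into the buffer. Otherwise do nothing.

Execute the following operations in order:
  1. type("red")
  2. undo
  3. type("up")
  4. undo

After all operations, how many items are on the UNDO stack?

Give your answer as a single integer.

After op 1 (type): buf='red' undo_depth=1 redo_depth=0
After op 2 (undo): buf='(empty)' undo_depth=0 redo_depth=1
After op 3 (type): buf='up' undo_depth=1 redo_depth=0
After op 4 (undo): buf='(empty)' undo_depth=0 redo_depth=1

Answer: 0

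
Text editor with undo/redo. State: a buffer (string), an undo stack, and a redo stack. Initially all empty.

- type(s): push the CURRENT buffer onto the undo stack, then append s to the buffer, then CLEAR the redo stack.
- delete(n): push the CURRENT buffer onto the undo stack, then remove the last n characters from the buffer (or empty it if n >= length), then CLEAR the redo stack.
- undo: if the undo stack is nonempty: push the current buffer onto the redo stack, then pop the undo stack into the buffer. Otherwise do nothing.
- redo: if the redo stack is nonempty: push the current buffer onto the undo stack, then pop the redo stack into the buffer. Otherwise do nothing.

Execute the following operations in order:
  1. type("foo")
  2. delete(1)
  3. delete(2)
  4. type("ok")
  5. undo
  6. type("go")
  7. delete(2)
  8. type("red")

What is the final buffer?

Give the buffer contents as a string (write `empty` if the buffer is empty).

Answer: red

Derivation:
After op 1 (type): buf='foo' undo_depth=1 redo_depth=0
After op 2 (delete): buf='fo' undo_depth=2 redo_depth=0
After op 3 (delete): buf='(empty)' undo_depth=3 redo_depth=0
After op 4 (type): buf='ok' undo_depth=4 redo_depth=0
After op 5 (undo): buf='(empty)' undo_depth=3 redo_depth=1
After op 6 (type): buf='go' undo_depth=4 redo_depth=0
After op 7 (delete): buf='(empty)' undo_depth=5 redo_depth=0
After op 8 (type): buf='red' undo_depth=6 redo_depth=0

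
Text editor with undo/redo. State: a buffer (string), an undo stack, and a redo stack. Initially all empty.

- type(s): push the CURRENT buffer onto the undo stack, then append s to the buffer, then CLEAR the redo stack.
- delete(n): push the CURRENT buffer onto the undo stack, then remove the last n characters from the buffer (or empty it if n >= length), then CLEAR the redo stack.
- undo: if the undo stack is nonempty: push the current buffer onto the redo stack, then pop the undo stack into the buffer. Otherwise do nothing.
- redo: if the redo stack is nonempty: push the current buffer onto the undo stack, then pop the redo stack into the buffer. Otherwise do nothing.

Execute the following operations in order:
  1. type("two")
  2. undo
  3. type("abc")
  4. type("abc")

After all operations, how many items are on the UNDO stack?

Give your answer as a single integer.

After op 1 (type): buf='two' undo_depth=1 redo_depth=0
After op 2 (undo): buf='(empty)' undo_depth=0 redo_depth=1
After op 3 (type): buf='abc' undo_depth=1 redo_depth=0
After op 4 (type): buf='abcabc' undo_depth=2 redo_depth=0

Answer: 2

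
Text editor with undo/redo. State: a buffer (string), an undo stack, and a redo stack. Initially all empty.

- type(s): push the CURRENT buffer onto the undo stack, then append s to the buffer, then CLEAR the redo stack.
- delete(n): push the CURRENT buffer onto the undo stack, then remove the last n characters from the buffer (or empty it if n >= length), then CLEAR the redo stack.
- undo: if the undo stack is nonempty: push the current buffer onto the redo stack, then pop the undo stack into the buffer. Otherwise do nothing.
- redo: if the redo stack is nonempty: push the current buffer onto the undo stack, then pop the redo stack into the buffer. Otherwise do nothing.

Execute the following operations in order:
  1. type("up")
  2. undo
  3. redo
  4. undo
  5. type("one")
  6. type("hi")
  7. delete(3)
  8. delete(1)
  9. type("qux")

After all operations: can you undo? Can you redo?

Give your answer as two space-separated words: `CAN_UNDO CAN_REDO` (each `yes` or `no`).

After op 1 (type): buf='up' undo_depth=1 redo_depth=0
After op 2 (undo): buf='(empty)' undo_depth=0 redo_depth=1
After op 3 (redo): buf='up' undo_depth=1 redo_depth=0
After op 4 (undo): buf='(empty)' undo_depth=0 redo_depth=1
After op 5 (type): buf='one' undo_depth=1 redo_depth=0
After op 6 (type): buf='onehi' undo_depth=2 redo_depth=0
After op 7 (delete): buf='on' undo_depth=3 redo_depth=0
After op 8 (delete): buf='o' undo_depth=4 redo_depth=0
After op 9 (type): buf='oqux' undo_depth=5 redo_depth=0

Answer: yes no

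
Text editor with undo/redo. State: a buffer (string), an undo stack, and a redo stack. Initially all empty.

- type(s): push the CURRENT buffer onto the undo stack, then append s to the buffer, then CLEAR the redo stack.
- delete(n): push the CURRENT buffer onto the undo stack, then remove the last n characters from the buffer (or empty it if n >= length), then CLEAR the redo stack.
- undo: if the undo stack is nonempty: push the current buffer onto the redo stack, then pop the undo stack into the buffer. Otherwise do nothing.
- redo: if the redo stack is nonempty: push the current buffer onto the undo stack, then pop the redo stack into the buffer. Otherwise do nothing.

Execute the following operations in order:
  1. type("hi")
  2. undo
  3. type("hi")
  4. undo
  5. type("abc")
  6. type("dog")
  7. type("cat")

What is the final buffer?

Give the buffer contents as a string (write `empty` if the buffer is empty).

After op 1 (type): buf='hi' undo_depth=1 redo_depth=0
After op 2 (undo): buf='(empty)' undo_depth=0 redo_depth=1
After op 3 (type): buf='hi' undo_depth=1 redo_depth=0
After op 4 (undo): buf='(empty)' undo_depth=0 redo_depth=1
After op 5 (type): buf='abc' undo_depth=1 redo_depth=0
After op 6 (type): buf='abcdog' undo_depth=2 redo_depth=0
After op 7 (type): buf='abcdogcat' undo_depth=3 redo_depth=0

Answer: abcdogcat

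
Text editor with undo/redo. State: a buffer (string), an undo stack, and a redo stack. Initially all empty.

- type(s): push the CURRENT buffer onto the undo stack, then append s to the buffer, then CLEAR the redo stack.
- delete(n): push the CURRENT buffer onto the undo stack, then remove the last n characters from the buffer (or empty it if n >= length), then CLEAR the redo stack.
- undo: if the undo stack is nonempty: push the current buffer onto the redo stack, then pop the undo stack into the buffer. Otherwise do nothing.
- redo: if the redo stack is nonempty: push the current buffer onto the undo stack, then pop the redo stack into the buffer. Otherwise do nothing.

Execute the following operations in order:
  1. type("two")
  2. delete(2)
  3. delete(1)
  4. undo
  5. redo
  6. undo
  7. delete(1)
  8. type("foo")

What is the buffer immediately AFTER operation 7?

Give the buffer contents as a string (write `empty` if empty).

After op 1 (type): buf='two' undo_depth=1 redo_depth=0
After op 2 (delete): buf='t' undo_depth=2 redo_depth=0
After op 3 (delete): buf='(empty)' undo_depth=3 redo_depth=0
After op 4 (undo): buf='t' undo_depth=2 redo_depth=1
After op 5 (redo): buf='(empty)' undo_depth=3 redo_depth=0
After op 6 (undo): buf='t' undo_depth=2 redo_depth=1
After op 7 (delete): buf='(empty)' undo_depth=3 redo_depth=0

Answer: empty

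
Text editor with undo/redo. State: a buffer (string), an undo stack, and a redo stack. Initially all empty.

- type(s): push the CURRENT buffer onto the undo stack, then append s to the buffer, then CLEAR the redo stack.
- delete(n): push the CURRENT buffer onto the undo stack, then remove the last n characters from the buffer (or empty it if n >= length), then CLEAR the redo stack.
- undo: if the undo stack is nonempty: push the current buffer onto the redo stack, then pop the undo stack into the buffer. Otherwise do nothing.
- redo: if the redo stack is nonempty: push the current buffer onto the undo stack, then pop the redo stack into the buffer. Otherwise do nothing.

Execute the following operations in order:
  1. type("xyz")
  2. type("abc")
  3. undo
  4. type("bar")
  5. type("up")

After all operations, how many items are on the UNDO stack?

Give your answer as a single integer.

After op 1 (type): buf='xyz' undo_depth=1 redo_depth=0
After op 2 (type): buf='xyzabc' undo_depth=2 redo_depth=0
After op 3 (undo): buf='xyz' undo_depth=1 redo_depth=1
After op 4 (type): buf='xyzbar' undo_depth=2 redo_depth=0
After op 5 (type): buf='xyzbarup' undo_depth=3 redo_depth=0

Answer: 3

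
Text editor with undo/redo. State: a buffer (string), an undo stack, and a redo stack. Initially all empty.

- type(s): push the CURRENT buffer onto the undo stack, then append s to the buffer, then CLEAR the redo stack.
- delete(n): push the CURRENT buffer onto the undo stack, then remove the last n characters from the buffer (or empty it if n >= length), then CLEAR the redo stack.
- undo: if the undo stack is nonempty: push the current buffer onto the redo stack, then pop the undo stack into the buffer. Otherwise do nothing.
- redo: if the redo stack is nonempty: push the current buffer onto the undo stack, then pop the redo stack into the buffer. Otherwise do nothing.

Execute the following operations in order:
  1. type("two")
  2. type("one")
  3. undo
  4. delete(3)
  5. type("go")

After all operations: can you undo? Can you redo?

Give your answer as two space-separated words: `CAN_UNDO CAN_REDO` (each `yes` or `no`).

After op 1 (type): buf='two' undo_depth=1 redo_depth=0
After op 2 (type): buf='twoone' undo_depth=2 redo_depth=0
After op 3 (undo): buf='two' undo_depth=1 redo_depth=1
After op 4 (delete): buf='(empty)' undo_depth=2 redo_depth=0
After op 5 (type): buf='go' undo_depth=3 redo_depth=0

Answer: yes no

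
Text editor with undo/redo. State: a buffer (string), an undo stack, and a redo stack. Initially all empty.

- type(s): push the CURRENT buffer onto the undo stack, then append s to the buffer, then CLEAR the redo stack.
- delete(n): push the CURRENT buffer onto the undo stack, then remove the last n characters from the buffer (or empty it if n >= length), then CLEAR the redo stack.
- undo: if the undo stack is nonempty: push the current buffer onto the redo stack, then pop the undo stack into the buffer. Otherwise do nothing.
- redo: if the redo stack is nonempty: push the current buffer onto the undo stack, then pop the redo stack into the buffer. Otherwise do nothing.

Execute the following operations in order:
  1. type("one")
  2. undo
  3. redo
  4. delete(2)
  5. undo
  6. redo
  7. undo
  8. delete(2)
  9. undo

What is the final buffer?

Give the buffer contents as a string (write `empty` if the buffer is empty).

After op 1 (type): buf='one' undo_depth=1 redo_depth=0
After op 2 (undo): buf='(empty)' undo_depth=0 redo_depth=1
After op 3 (redo): buf='one' undo_depth=1 redo_depth=0
After op 4 (delete): buf='o' undo_depth=2 redo_depth=0
After op 5 (undo): buf='one' undo_depth=1 redo_depth=1
After op 6 (redo): buf='o' undo_depth=2 redo_depth=0
After op 7 (undo): buf='one' undo_depth=1 redo_depth=1
After op 8 (delete): buf='o' undo_depth=2 redo_depth=0
After op 9 (undo): buf='one' undo_depth=1 redo_depth=1

Answer: one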